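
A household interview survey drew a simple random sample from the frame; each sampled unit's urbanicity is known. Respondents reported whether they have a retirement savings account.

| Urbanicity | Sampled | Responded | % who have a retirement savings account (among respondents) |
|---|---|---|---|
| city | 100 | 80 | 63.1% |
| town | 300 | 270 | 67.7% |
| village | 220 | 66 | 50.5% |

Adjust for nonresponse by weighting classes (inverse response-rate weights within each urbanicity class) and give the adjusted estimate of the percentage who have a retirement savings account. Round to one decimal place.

Response rates by class: city 80/100 = 80%, town 270/300 = 90%, village 66/220 = 30%.
Each respondent's weight = sampled/responded in their class; summing within a class gives n_sampled, so:
  city: 100 × 63.1 = 6310
  town: 300 × 67.7 = 20,310
  village: 220 × 50.5 = 11,110
Adjusted estimate = 37,730 / 620 = 60.8548 → 60.9%.

60.9%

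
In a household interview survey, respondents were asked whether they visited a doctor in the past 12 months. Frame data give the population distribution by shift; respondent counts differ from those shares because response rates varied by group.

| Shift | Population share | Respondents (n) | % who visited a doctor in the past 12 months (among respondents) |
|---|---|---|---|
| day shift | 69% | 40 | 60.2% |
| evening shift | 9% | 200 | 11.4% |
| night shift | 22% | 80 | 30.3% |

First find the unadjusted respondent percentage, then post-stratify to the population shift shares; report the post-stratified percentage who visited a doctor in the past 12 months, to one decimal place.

49.2%

Unadjusted (pooled respondent) estimate weights by respondent counts:
  (40/320)×60.2 + (200/320)×11.4 + (80/320)×30.3 = 22.225%
Post-stratifying to population shares instead:
  0.69×60.2 + 0.09×11.4 + 0.22×30.3 = 49.23%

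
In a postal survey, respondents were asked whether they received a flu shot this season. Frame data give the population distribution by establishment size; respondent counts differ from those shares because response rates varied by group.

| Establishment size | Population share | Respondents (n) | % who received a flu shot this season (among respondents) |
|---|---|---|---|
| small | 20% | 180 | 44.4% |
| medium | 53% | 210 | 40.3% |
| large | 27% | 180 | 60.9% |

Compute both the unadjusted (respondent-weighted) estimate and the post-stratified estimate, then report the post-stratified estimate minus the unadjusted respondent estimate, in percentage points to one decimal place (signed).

Unadjusted (pooled respondent) estimate weights by respondent counts:
  (180/570)×44.4 + (210/570)×40.3 + (180/570)×60.9 = 48.1%
Post-stratifying to population shares instead:
  0.2×44.4 + 0.53×40.3 + 0.27×60.9 = 46.682%
Difference = 46.682 − 48.1 = -1.418 pp.

-1.4 percentage points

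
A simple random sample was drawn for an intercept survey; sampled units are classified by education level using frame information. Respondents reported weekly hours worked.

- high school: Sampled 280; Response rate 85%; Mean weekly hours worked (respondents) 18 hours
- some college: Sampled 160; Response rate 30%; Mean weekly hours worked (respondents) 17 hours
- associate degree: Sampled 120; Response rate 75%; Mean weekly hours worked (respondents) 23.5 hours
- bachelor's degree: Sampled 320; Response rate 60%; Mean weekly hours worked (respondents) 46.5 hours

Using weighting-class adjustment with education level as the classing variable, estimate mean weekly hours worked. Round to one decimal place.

With weight = n_sampled/n_responded per class, the weighted class total is n_sampled:
  high school: 280 × 18 = 5040
  some college: 160 × 17 = 2720
  associate degree: 120 × 23.5 = 2820
  bachelor's degree: 320 × 46.5 = 14,880
Adjusted estimate = 25,460 / 880 = 28.9318 → 28.9.

28.9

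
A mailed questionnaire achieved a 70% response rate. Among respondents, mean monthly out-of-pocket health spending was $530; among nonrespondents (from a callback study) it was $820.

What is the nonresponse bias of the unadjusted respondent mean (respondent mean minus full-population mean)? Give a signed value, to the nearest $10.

Nonresponse fraction = 1 − 0.7 = 0.3.
Bias = (nonresponse fraction) × (respondent mean − nonrespondent mean)
     = 0.3 × (530 − 820) = 0.3 × -290 = -87.

-$90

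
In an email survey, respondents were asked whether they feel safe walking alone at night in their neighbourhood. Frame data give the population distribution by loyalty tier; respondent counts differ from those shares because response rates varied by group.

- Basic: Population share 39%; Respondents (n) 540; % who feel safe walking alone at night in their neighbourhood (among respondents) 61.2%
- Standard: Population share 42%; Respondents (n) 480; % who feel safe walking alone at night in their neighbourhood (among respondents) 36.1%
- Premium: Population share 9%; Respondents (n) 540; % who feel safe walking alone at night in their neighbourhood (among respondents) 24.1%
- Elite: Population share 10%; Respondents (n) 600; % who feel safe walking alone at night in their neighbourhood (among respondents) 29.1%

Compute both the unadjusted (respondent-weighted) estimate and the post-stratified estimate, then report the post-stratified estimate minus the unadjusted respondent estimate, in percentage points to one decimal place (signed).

Naive respondent-only estimate (weights = respondent counts):
  (540/2160)×61.2 + (480/2160)×36.1 + (540/2160)×24.1 + (600/2160)×29.1 = 37.4306%
Post-stratifying to population shares instead:
  0.39×61.2 + 0.42×36.1 + 0.09×24.1 + 0.1×29.1 = 44.109%
Difference = 44.109 − 37.4306 = 6.6784 pp.

+6.7 percentage points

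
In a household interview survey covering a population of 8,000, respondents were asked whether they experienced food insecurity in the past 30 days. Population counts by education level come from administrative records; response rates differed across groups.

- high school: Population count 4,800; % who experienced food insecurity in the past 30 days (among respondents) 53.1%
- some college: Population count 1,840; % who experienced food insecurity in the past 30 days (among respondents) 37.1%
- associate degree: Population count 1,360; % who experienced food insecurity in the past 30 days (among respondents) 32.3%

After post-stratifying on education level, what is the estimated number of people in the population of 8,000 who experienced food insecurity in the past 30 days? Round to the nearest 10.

3,670

Estimated count per cell = population count × respondent percentage:
  high school: 4,800 × 53.1% = 2548.8
  some college: 1,840 × 37.1% = 682.64
  associate degree: 1,360 × 32.3% = 439.28
Estimated total = 3670.72 → 3,670.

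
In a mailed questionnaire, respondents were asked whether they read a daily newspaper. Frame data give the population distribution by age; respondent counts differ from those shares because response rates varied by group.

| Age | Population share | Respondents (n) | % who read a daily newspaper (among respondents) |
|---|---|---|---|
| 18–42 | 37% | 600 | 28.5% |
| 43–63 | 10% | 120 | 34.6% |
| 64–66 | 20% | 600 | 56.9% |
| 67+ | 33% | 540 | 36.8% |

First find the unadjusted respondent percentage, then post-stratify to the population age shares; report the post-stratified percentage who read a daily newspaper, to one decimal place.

Unadjusted (pooled respondent) estimate weights by respondent counts:
  (600/1860)×28.5 + (120/1860)×34.6 + (600/1860)×56.9 + (540/1860)×36.8 = 40.4645%
Post-stratifying to population shares instead:
  0.37×28.5 + 0.1×34.6 + 0.2×56.9 + 0.33×36.8 = 37.529%

37.5%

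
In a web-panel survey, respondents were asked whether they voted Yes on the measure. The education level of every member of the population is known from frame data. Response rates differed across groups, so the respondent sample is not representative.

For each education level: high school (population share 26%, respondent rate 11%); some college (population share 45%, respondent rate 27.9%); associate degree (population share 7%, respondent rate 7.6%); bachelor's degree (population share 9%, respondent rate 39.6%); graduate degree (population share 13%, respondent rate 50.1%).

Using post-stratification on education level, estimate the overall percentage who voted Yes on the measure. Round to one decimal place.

26.0%

Weight each group's respondent value by its population share:
  high school: 0.26 × 11 = 2.86
  some college: 0.45 × 27.9 = 12.555
  associate degree: 0.07 × 7.6 = 0.532
  bachelor's degree: 0.09 × 39.6 = 3.564
  graduate degree: 0.13 × 50.1 = 6.513
Post-stratified estimate = 26.024 → 26.0%.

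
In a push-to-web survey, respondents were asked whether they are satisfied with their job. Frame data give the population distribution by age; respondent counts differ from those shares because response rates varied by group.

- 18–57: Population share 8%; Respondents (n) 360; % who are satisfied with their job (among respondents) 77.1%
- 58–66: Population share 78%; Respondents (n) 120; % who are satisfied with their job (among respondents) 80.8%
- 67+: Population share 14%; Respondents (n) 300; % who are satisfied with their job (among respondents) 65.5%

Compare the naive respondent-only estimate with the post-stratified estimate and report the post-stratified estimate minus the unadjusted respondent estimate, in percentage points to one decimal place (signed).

Without adjustment, the pooled respondent share is:
  (360/780)×77.1 + (120/780)×80.8 + (300/780)×65.5 = 73.2077%
Post-stratified estimate weights by population shares:
  0.08×77.1 + 0.78×80.8 + 0.14×65.5 = 78.362%
Difference = 78.362 − 73.2077 = 5.1543 pp.

+5.2 percentage points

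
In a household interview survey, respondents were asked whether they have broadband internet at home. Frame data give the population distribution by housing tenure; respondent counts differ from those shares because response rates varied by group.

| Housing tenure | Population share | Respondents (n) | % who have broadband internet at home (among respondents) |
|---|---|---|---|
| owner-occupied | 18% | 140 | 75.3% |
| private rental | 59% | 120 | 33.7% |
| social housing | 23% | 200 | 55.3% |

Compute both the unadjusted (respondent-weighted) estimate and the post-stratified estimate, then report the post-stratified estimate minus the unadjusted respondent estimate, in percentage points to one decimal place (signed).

Without adjustment, the pooled respondent share is:
  (140/460)×75.3 + (120/460)×33.7 + (200/460)×55.3 = 55.7522%
Post-stratified estimate weights by population shares:
  0.18×75.3 + 0.59×33.7 + 0.23×55.3 = 46.156%
Difference = 46.156 − 55.7522 = -9.5962 pp.

-9.6 percentage points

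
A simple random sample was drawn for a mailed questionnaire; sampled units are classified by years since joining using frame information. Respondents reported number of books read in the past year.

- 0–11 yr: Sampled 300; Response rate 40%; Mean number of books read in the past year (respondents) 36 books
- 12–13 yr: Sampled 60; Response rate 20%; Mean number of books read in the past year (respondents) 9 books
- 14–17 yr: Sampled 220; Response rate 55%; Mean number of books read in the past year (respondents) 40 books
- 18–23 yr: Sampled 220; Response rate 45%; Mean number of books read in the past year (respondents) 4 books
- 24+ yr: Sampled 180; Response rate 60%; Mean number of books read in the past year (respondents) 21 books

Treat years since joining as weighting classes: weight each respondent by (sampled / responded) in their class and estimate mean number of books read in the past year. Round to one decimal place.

25.3

Weighting each respondent by the inverse class response rate inflates each class back to its sampled size, so the class weight is n_sampled:
  0–11 yr: 300 × 36 = 10,800
  12–13 yr: 60 × 9 = 540
  14–17 yr: 220 × 40 = 8800
  18–23 yr: 220 × 4 = 880
  24+ yr: 180 × 21 = 3780
Adjusted estimate = 24,800 / 980 = 25.3061 → 25.3.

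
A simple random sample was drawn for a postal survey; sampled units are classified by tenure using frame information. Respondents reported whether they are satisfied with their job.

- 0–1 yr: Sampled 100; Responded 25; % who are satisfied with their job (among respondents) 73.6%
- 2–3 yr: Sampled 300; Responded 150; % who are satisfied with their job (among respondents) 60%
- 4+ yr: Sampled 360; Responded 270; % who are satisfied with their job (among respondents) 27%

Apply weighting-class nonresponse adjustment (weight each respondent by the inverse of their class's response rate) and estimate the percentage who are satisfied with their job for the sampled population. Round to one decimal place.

46.2%

Class response rates: 0–1 yr 25/100 = 25%, 2–3 yr 150/300 = 50%, 4+ yr 270/360 = 75%.
Inverse-response-rate weighting restores each class to its sampled count, so class totals weight by n_sampled:
  0–1 yr: 100 × 73.6 = 7360
  2–3 yr: 300 × 60 = 18,000
  4+ yr: 360 × 27 = 9720
Adjusted estimate = 35,080 / 760 = 46.1579 → 46.2%.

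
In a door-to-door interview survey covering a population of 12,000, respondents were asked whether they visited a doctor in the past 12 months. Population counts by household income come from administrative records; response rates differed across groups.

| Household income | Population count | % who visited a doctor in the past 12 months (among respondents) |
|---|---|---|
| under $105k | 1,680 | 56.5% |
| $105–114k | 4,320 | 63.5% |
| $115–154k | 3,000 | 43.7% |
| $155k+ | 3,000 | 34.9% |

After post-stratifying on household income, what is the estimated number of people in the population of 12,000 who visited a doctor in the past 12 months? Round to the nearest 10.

6,050

Estimated count per cell = population count × respondent percentage:
  under $105k: 1,680 × 56.5% = 949.2
  $105–114k: 4,320 × 63.5% = 2743.2
  $115–154k: 3,000 × 43.7% = 1311
  $155k+: 3,000 × 34.9% = 1047
Estimated total = 6050.4 → 6,050.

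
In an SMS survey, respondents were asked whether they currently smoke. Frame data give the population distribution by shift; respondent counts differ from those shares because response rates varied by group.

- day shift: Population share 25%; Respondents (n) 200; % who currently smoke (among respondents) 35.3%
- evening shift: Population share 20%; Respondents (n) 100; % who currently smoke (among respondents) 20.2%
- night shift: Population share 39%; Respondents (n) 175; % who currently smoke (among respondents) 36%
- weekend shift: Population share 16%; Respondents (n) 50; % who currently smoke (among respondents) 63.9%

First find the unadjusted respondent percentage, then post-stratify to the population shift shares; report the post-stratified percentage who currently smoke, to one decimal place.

Unadjusted (pooled respondent) estimate weights by respondent counts:
  (200/525)×35.3 + (100/525)×20.2 + (175/525)×36 + (50/525)×63.9 = 35.381%
Post-stratified estimate weights by population shares:
  0.25×35.3 + 0.2×20.2 + 0.39×36 + 0.16×63.9 = 37.129%

37.1%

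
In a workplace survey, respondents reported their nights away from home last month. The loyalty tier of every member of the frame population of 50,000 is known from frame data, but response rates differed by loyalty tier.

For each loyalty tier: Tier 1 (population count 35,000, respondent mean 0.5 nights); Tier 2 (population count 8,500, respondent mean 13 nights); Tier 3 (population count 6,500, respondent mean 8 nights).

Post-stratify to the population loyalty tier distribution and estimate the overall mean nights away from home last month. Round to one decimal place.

Reweight to the known loyalty tier distribution:
  Tier 1: (35,000/50,000) × 0.5 = 0.35
  Tier 2: (8,500/50,000) × 13 = 2.21
  Tier 3: (6,500/50,000) × 8 = 1.04
Post-stratified estimate = 3.6 → 3.6.

3.6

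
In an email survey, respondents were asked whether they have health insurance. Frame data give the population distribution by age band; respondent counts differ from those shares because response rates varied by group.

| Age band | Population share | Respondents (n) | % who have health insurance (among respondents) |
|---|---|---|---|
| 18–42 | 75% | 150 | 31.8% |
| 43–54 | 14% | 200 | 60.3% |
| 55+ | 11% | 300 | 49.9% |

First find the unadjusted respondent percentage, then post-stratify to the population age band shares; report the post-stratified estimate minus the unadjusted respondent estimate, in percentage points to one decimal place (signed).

-11.1 percentage points

Without adjustment, the pooled respondent share is:
  (150/650)×31.8 + (200/650)×60.3 + (300/650)×49.9 = 48.9231%
Post-stratified estimate weights by population shares:
  0.75×31.8 + 0.14×60.3 + 0.11×49.9 = 37.781%
Difference = 37.781 − 48.9231 = -11.1421 pp.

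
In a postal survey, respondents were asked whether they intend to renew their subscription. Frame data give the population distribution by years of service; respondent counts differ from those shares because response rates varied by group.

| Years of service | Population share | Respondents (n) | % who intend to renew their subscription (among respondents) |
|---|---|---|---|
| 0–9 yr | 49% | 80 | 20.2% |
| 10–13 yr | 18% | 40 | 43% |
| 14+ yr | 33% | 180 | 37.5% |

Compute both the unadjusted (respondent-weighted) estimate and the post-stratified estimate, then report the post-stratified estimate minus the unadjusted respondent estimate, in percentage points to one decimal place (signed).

-3.6 percentage points

Naive respondent-only estimate (weights = respondent counts):
  (80/300)×20.2 + (40/300)×43 + (180/300)×37.5 = 33.62%
Post-stratifying to population shares instead:
  0.49×20.2 + 0.18×43 + 0.33×37.5 = 30.013%
Difference = 30.013 − 33.62 = -3.607 pp.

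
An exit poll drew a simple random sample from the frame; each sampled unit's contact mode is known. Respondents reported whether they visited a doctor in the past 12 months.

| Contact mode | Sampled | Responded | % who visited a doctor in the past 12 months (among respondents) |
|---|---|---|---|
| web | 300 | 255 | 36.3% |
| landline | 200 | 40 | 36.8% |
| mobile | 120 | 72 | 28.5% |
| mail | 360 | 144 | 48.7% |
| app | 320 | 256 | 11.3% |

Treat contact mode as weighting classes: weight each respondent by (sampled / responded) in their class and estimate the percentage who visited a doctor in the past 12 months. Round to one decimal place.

Response rates by class: web 255/300 = 85%, landline 40/200 = 20%, mobile 72/120 = 60%, mail 144/360 = 40%, app 256/320 = 80%.
Weighting each respondent by the inverse class response rate inflates each class back to its sampled size, so the class weight is n_sampled:
  web: 300 × 36.3 = 10,890
  landline: 200 × 36.8 = 7360
  mobile: 120 × 28.5 = 3420
  mail: 360 × 48.7 = 17,532
  app: 320 × 11.3 = 3616
Adjusted estimate = 42,818 / 1,300 = 32.9369 → 32.9%.

32.9%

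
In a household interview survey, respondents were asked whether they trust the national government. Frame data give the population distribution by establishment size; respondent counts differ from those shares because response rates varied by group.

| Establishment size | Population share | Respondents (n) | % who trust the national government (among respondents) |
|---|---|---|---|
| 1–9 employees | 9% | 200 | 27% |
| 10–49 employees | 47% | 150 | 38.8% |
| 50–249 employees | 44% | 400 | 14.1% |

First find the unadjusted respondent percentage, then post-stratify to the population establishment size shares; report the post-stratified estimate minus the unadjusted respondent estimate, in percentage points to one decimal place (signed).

+4.4 percentage points

Naive respondent-only estimate (weights = respondent counts):
  (200/750)×27 + (150/750)×38.8 + (400/750)×14.1 = 22.48%
Post-stratifying to population shares instead:
  0.09×27 + 0.47×38.8 + 0.44×14.1 = 26.87%
Difference = 26.87 − 22.48 = 4.39 pp.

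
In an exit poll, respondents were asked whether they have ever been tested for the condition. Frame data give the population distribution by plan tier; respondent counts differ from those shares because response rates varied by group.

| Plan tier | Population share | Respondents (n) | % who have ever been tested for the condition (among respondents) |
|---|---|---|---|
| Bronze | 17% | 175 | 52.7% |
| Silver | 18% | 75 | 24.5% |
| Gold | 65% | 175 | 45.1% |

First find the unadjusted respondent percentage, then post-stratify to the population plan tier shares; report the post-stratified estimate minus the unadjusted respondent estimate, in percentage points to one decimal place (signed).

-1.9 percentage points

Unadjusted (pooled respondent) estimate weights by respondent counts:
  (175/425)×52.7 + (75/425)×24.5 + (175/425)×45.1 = 44.5941%
Post-stratifying to population shares instead:
  0.17×52.7 + 0.18×24.5 + 0.65×45.1 = 42.684%
Difference = 42.684 − 44.5941 = -1.9101 pp.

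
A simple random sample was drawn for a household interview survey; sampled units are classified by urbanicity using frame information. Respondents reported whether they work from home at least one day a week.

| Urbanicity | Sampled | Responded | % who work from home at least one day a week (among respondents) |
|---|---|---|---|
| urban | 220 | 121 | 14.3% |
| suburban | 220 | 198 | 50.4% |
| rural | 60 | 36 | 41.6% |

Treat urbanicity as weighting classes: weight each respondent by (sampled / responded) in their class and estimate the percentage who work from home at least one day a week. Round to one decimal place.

33.5%

Response rates by class: urban 121/220 = 55%, suburban 198/220 = 90%, rural 36/60 = 60%.
Each respondent's weight = sampled/responded in their class; summing within a class gives n_sampled, so:
  urban: 220 × 14.3 = 3146
  suburban: 220 × 50.4 = 11,088
  rural: 60 × 41.6 = 2496
Adjusted estimate = 16,730 / 500 = 33.46 → 33.5%.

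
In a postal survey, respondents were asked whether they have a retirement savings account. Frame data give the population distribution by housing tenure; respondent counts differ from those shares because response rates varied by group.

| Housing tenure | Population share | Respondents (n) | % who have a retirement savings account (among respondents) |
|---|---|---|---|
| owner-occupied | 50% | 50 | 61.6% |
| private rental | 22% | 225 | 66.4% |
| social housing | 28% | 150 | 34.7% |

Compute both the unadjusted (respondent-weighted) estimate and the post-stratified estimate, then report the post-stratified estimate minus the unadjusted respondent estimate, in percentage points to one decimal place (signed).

+0.5 percentage points

Without adjustment, the pooled respondent share is:
  (50/425)×61.6 + (225/425)×66.4 + (150/425)×34.7 = 54.6471%
Post-stratified estimate weights by population shares:
  0.5×61.6 + 0.22×66.4 + 0.28×34.7 = 55.124%
Difference = 55.124 − 54.6471 = 0.4769 pp.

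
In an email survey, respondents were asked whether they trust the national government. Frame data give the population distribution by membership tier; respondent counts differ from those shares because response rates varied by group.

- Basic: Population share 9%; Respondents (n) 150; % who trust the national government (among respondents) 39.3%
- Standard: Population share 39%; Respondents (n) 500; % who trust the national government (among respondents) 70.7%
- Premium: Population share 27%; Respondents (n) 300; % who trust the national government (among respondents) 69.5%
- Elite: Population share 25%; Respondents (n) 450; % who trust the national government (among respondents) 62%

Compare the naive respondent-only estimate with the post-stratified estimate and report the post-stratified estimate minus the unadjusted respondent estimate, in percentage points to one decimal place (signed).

Without adjustment, the pooled respondent share is:
  (150/1400)×39.3 + (500/1400)×70.7 + (300/1400)×69.5 + (450/1400)×62 = 64.2821%
Post-stratifying to population shares instead:
  0.09×39.3 + 0.39×70.7 + 0.27×69.5 + 0.25×62 = 65.375%
Difference = 65.375 − 64.2821 = 1.0929 pp.

+1.1 percentage points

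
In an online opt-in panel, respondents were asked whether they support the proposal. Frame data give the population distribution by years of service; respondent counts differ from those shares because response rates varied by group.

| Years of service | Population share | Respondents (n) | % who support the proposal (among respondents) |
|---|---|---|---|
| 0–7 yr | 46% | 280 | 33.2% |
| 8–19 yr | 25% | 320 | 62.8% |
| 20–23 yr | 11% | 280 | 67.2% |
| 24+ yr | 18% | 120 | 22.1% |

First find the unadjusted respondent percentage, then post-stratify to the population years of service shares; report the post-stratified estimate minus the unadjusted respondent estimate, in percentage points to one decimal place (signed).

Unadjusted (pooled respondent) estimate weights by respondent counts:
  (280/1000)×33.2 + (320/1000)×62.8 + (280/1000)×67.2 + (120/1000)×22.1 = 50.86%
Post-stratifying to population shares instead:
  0.46×33.2 + 0.25×62.8 + 0.11×67.2 + 0.18×22.1 = 42.342%
Difference = 42.342 − 50.86 = -8.518 pp.

-8.5 percentage points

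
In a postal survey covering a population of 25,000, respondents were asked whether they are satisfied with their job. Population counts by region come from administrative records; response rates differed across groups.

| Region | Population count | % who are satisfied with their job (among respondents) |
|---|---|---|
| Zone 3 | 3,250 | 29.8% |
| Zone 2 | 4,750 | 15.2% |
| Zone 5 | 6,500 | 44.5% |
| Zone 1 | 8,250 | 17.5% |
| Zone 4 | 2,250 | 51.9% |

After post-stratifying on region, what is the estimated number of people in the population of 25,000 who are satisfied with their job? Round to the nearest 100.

7,200

Estimated count per cell = population count × respondent percentage:
  Zone 3: 3,250 × 29.8% = 968.5
  Zone 2: 4,750 × 15.2% = 722
  Zone 5: 6,500 × 44.5% = 2892.5
  Zone 1: 8,250 × 17.5% = 1443.75
  Zone 4: 2,250 × 51.9% = 1167.75
Estimated total = 7194.5 → 7,200.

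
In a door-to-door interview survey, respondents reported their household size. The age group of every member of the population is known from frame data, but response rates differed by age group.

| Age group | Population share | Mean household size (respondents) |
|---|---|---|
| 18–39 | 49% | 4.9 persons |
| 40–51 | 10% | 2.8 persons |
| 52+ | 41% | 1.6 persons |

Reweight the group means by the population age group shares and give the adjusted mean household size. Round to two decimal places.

3.34

Weight each group's respondent value by its population share:
  18–39: 0.49 × 4.9 = 2.401
  40–51: 0.1 × 2.8 = 0.28
  52+: 0.41 × 1.6 = 0.656
Post-stratified estimate = 3.337 → 3.34.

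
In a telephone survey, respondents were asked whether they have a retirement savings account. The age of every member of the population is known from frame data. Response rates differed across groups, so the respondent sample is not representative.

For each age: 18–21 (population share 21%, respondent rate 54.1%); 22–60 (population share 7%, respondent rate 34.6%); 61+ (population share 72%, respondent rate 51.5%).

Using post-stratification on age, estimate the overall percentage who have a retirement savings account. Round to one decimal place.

50.9%

Post-stratification weights by population share, not respondent share:
  18–21: 0.21 × 54.1 = 11.361
  22–60: 0.07 × 34.6 = 2.422
  61+: 0.72 × 51.5 = 37.08
Post-stratified estimate = 50.863 → 50.9%.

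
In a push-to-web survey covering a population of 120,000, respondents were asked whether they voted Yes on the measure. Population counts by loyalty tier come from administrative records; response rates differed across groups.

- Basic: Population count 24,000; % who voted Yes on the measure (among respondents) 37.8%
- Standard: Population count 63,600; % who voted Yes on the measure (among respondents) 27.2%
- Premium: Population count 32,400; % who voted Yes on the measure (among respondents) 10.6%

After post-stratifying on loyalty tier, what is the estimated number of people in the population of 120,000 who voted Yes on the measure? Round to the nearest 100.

29,800

Estimated count per cell = population count × respondent percentage:
  Basic: 24,000 × 37.8% = 9072
  Standard: 63,600 × 27.2% = 17299.2
  Premium: 32,400 × 10.6% = 3434.4
Estimated total = 29805.6 → 29,800.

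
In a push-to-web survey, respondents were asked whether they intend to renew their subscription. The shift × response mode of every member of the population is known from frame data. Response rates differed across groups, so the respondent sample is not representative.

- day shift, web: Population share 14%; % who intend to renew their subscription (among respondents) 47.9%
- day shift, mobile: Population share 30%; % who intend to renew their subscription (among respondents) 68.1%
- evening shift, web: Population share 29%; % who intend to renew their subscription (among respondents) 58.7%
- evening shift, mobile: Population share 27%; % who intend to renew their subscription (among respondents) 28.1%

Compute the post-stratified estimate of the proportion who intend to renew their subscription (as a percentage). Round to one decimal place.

Reweight to the known shift × response mode distribution:
  day shift, web: 0.14 × 47.9 = 6.706
  day shift, mobile: 0.3 × 68.1 = 20.43
  evening shift, web: 0.29 × 58.7 = 17.023
  evening shift, mobile: 0.27 × 28.1 = 7.587
Post-stratified estimate = 51.746 → 51.7%.

51.7%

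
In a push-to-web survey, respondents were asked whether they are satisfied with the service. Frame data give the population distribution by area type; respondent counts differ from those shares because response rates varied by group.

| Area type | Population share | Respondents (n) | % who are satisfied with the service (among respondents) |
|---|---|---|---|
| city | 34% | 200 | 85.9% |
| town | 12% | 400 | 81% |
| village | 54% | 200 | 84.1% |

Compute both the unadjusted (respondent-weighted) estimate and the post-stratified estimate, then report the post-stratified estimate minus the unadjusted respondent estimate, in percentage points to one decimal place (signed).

Without adjustment, the pooled respondent share is:
  (200/800)×85.9 + (400/800)×81 + (200/800)×84.1 = 83%
Post-stratifying to population shares instead:
  0.34×85.9 + 0.12×81 + 0.54×84.1 = 84.34%
Difference = 84.34 − 83 = 1.34 pp.

+1.3 percentage points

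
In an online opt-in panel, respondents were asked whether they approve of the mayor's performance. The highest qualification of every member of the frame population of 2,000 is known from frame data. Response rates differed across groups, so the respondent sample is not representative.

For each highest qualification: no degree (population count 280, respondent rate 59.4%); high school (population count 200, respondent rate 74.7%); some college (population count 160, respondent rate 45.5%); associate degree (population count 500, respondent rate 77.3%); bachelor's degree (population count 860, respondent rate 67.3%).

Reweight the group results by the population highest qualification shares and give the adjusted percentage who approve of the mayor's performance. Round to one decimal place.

67.7%

Post-stratification weights by population share, not respondent share:
  no degree: (280/2,000) × 59.4 = 8.316
  high school: (200/2,000) × 74.7 = 7.47
  some college: (160/2,000) × 45.5 = 3.64
  associate degree: (500/2,000) × 77.3 = 19.325
  bachelor's degree: (860/2,000) × 67.3 = 28.939
Post-stratified estimate = 67.69 → 67.7%.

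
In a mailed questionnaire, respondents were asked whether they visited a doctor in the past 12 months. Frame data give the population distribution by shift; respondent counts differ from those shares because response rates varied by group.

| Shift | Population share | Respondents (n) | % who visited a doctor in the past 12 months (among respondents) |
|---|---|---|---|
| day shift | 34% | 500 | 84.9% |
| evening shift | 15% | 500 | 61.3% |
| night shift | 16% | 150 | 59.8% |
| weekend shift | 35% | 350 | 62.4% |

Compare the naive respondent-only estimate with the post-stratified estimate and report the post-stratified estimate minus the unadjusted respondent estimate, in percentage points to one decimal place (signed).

Unadjusted (pooled respondent) estimate weights by respondent counts:
  (500/1500)×84.9 + (500/1500)×61.3 + (150/1500)×59.8 + (350/1500)×62.4 = 69.2733%
Post-stratifying to population shares instead:
  0.34×84.9 + 0.15×61.3 + 0.16×59.8 + 0.35×62.4 = 69.469%
Difference = 69.469 − 69.2733 = 0.1957 pp.

+0.2 percentage points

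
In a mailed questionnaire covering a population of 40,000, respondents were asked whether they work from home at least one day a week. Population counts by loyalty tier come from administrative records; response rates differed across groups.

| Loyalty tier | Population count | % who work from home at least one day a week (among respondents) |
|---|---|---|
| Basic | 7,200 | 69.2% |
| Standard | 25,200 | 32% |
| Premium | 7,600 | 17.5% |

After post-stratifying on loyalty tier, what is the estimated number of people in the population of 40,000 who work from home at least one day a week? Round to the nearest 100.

Each cell contributes its population count × the respondent rate:
  Basic: 7,200 × 69.2% = 4982.4
  Standard: 25,200 × 32% = 8064
  Premium: 7,600 × 17.5% = 1330
Estimated total = 14376.4 → 14,400.

14,400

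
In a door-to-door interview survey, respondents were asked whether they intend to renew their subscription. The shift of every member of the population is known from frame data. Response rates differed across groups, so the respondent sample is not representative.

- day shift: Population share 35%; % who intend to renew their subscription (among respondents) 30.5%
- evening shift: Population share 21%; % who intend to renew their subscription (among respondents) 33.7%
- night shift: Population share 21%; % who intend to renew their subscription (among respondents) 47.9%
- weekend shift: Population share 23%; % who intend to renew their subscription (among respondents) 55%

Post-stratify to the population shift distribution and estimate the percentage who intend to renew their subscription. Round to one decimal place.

Weight each group's respondent value by its population share:
  day shift: 0.35 × 30.5 = 10.675
  evening shift: 0.21 × 33.7 = 7.077
  night shift: 0.21 × 47.9 = 10.059
  weekend shift: 0.23 × 55 = 12.65
Post-stratified estimate = 40.461 → 40.5%.

40.5%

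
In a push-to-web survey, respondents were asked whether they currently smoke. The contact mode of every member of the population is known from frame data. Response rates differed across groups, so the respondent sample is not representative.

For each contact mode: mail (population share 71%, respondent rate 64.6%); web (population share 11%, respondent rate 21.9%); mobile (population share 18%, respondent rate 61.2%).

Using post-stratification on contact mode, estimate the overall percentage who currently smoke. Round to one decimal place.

59.3%

Each cell contributes population-share × respondent value:
  mail: 0.71 × 64.6 = 45.866
  web: 0.11 × 21.9 = 2.409
  mobile: 0.18 × 61.2 = 11.016
Post-stratified estimate = 59.291 → 59.3%.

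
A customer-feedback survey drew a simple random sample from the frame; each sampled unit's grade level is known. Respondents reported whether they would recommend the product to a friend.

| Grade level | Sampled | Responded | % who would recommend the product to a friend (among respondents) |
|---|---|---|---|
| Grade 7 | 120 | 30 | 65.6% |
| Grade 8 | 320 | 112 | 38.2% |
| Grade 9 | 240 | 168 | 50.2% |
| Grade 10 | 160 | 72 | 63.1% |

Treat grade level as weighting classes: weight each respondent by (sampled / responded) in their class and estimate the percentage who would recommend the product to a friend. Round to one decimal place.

Class response rates: Grade 7 30/120 = 25%, Grade 8 112/320 = 35%, Grade 9 168/240 = 70%, Grade 10 72/160 = 45%.
With weight = n_sampled/n_responded per class, the weighted class total is n_sampled:
  Grade 7: 120 × 65.6 = 7872
  Grade 8: 320 × 38.2 = 12,224
  Grade 9: 240 × 50.2 = 12,048
  Grade 10: 160 × 63.1 = 10,096
Adjusted estimate = 42,240 / 840 = 50.2857 → 50.3%.

50.3%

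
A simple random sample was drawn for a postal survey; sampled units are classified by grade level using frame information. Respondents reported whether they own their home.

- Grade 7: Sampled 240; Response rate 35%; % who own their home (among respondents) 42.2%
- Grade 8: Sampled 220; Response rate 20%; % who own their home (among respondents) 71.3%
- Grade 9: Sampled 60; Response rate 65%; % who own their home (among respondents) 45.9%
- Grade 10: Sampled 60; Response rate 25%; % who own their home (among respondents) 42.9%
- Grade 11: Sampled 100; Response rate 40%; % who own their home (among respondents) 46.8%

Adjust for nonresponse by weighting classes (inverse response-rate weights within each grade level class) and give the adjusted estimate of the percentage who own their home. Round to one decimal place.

Inverse-response-rate weighting restores each class to its sampled count, so class totals weight by n_sampled:
  Grade 7: 240 × 42.2 = 10,128
  Grade 8: 220 × 71.3 = 15,686
  Grade 9: 60 × 45.9 = 2754
  Grade 10: 60 × 42.9 = 2574
  Grade 11: 100 × 46.8 = 4680
Adjusted estimate = 35,822 / 680 = 52.6794 → 52.7%.

52.7%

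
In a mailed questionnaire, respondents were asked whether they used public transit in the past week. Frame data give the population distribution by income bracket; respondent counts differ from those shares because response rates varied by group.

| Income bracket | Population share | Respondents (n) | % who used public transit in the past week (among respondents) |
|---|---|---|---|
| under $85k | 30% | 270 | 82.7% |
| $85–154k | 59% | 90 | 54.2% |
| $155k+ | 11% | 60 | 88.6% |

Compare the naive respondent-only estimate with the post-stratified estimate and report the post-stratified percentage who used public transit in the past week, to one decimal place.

66.5%

Unadjusted (pooled respondent) estimate weights by respondent counts:
  (270/420)×82.7 + (90/420)×54.2 + (60/420)×88.6 = 77.4357%
Reweighting by population income bracket shares:
  0.3×82.7 + 0.59×54.2 + 0.11×88.6 = 66.534%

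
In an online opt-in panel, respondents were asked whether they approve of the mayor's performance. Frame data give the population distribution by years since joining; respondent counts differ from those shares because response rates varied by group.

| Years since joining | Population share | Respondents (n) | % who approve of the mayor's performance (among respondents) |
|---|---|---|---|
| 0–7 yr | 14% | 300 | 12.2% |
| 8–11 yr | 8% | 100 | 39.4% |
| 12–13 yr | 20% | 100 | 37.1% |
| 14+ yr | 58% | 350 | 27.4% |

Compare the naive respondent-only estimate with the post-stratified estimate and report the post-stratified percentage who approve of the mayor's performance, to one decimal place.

28.2%

Naive respondent-only estimate (weights = respondent counts):
  (300/850)×12.2 + (100/850)×39.4 + (100/850)×37.1 + (350/850)×27.4 = 24.5882%
Reweighting by population years since joining shares:
  0.14×12.2 + 0.08×39.4 + 0.2×37.1 + 0.58×27.4 = 28.172%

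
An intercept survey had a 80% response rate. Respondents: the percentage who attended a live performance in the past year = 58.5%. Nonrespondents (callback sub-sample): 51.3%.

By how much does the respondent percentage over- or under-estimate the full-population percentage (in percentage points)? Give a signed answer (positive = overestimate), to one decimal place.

+1.4 percentage points

Nonresponse fraction = 1 − 0.8 = 0.2.
Bias = (nonresponse fraction) × (respondent percentage − nonrespondent percentage)
     = 0.2 × (58.5 − 51.3) = 0.2 × 7.2 = 1.44.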